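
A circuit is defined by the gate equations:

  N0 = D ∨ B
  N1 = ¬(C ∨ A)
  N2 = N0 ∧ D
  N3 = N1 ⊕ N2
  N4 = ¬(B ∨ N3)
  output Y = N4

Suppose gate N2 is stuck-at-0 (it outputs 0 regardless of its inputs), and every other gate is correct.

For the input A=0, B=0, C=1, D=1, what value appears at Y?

1

Propagate with N2 forced: N0=1, N1=0, N2=0 [stuck-at-0], N3=0, N4=1.
So Y = 1. (Without the fault it would be 0.)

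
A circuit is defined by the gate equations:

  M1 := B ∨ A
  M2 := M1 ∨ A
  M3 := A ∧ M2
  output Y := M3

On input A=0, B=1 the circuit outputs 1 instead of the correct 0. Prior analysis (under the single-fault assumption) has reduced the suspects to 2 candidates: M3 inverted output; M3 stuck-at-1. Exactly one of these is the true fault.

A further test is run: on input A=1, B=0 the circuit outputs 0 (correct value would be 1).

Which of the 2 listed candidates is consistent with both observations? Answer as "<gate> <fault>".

M3 inverted output

Evaluate each candidate on input A=1, B=0:
  M3 inverted output: M1=1, M2=1, M3=0 [inverted output] → 0 — matches
  M3 stuck-at-1: M1=1, M2=1, M3=1 [stuck-at-1] → 1 — eliminated
Only M3 inverted output reproduces the observed 0.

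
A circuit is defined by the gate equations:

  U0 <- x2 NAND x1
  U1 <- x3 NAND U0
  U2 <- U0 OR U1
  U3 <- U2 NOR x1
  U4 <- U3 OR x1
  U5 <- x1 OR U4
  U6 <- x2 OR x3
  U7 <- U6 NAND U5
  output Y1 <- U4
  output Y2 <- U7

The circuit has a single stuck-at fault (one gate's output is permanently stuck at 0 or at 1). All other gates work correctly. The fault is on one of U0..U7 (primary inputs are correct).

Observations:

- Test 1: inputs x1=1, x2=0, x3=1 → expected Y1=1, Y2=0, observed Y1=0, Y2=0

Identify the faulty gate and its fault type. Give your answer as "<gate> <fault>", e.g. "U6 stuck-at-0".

Fault-free values for test 1 (x1=1, x2=0, x3=1): U0=1, U1=0, U2=1, U3=0, U4=1, U5=1, U6=1, U7=0, giving Y1=1, Y2=0. Observed Y1=0, Y2=0.
Test 1: faults giving observed Y1=0, Y2=0 are {U4 stuck-at-0}.
Only U4 stuck-at-0 is consistent with every test.

U4 stuck-at-0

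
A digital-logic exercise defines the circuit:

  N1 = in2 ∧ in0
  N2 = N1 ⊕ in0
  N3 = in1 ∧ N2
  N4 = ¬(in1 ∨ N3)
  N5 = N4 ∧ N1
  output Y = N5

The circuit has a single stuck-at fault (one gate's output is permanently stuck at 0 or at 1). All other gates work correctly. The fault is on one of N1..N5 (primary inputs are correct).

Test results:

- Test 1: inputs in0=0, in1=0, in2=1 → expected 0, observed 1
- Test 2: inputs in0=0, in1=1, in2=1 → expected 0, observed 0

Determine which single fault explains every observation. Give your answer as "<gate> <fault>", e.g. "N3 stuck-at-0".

Fault-free values for test 1 (in0=0, in1=0, in2=1): N1=0, N2=0, N3=0, N4=1, N5=0, giving Y=0. Observed 1.
Test 1: faults giving observed 1 are {N1 stuck-at-1, N5 stuck-at-1}.
Test 2 (in0=0, in1=1, in2=1): fault-free N1=0, N2=0, N3=0, N4=0, N5=0 → 0; observed 0. Eliminates N5 stuck-at-1.
Only N1 stuck-at-1 is consistent with every test.

N1 stuck-at-1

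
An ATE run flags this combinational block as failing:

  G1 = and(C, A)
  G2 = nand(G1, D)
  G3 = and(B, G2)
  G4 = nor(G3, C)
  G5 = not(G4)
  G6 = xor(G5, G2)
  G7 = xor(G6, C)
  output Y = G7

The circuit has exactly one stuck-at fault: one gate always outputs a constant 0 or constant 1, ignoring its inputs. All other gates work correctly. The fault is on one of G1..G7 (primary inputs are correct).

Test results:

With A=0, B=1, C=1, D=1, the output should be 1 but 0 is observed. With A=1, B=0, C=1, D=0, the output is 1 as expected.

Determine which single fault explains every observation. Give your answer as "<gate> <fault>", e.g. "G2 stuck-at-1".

G1 stuck-at-1

Fault-free values for test 1 (A=0, B=1, C=1, D=1): G1=0, G2=1, G3=1, G4=0, G5=1, G6=0, G7=1, giving Y=1. Observed 0.
Test 1: faults giving observed 0 are {G1 stuck-at-1, G2 stuck-at-0, G4 stuck-at-1, G5 stuck-at-0, G6 stuck-at-1, G7 stuck-at-0}.
Test 2 (A=1, B=0, C=1, D=0): fault-free G1=1, G2=1, G3=0, G4=0, G5=1, G6=0, G7=1 → 1; observed 1. Eliminates G2 stuck-at-0, G4 stuck-at-1, G5 stuck-at-0, G6 stuck-at-1, G7 stuck-at-0.
Only G1 stuck-at-1 is consistent with every test.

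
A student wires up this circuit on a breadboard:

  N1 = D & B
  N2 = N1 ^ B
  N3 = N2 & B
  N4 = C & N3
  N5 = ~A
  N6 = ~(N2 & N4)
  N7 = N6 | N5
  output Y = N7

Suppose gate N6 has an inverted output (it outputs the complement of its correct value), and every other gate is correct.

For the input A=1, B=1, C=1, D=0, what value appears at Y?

1

Propagate with N6 forced: N1=0, N2=1, N3=1, N4=1, N5=0, N6=1 [inverted output], N7=1.
So Y = 1. (Without the fault it would be 0.)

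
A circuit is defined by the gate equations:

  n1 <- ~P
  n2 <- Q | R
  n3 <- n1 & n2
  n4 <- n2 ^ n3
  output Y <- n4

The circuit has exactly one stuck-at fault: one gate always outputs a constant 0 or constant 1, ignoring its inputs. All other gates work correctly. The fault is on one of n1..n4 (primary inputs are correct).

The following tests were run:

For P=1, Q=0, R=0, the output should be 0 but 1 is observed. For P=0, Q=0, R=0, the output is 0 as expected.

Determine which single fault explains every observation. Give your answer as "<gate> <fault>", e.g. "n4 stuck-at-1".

Fault-free values for test 1 (P=1, Q=0, R=0): n1=0, n2=0, n3=0, n4=0, giving Y=0. Observed 1.
Test 1: faults giving observed 1 are {n2 stuck-at-1, n3 stuck-at-1, n4 stuck-at-1}.
Test 2 (P=0, Q=0, R=0): fault-free n1=1, n2=0, n3=0, n4=0 → 0; observed 0. Eliminates n3 stuck-at-1, n4 stuck-at-1.
Only n2 stuck-at-1 is consistent with every test.

n2 stuck-at-1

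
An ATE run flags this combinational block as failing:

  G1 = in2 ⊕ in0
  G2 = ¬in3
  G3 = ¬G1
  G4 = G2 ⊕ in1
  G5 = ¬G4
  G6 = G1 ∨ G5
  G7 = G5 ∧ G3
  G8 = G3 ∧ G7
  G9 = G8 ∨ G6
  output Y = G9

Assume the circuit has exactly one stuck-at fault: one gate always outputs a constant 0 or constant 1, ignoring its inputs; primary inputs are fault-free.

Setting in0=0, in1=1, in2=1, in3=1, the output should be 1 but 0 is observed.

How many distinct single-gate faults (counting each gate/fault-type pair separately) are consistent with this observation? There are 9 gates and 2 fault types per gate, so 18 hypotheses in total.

3

Fault-free: G1=1, G2=0, G3=0, G4=1, G5=0, G6=1, G7=0, G8=0, G9=1 → 1. Observed 0.
  G1: stuck-at-0 ✓; others ✗
  G2: none of the 2 fault types match ✗
  G3: none of the 2 fault types match ✗
  G4: none of the 2 fault types match ✗
  G5: none of the 2 fault types match ✗
  G6: stuck-at-0 ✓; others ✗
  G7: none of the 2 fault types match ✗
  G8: none of the 2 fault types match ✗
  G9: stuck-at-0 ✓; others ✗
Consistent faults: {G1 stuck-at-0, G6 stuck-at-0, G9 stuck-at-0} — 3 in all.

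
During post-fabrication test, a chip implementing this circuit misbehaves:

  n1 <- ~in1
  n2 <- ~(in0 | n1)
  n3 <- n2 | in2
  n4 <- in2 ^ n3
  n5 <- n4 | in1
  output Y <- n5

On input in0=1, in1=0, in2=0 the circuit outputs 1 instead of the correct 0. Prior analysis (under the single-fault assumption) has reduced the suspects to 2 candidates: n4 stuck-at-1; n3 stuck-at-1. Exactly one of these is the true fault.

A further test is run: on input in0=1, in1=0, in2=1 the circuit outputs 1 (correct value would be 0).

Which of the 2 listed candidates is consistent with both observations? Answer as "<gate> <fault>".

n4 stuck-at-1

Evaluate each candidate on input in0=1, in1=0, in2=1:
  n4 stuck-at-1: n1=1, n2=0, n3=1, n4=1 [stuck-at-1], n5=1 → 1 — matches
  n3 stuck-at-1: n1=1, n2=0, n3=1 [stuck-at-1], n4=0, n5=0 → 0 — eliminated
Only n4 stuck-at-1 reproduces the observed 1.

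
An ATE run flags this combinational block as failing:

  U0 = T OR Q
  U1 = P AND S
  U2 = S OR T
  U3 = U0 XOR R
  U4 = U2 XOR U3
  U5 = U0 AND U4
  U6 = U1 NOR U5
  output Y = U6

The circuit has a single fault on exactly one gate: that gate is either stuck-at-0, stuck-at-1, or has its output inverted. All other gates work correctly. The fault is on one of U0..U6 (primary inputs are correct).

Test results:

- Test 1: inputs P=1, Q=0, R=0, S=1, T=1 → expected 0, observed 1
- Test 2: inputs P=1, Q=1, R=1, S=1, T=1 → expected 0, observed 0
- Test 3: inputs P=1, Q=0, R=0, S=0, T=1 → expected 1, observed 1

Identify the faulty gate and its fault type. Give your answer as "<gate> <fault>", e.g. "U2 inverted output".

U1 stuck-at-0

Fault-free values for test 1 (P=1, Q=0, R=0, S=1, T=1): U0=1, U1=1, U2=1, U3=1, U4=0, U5=0, U6=0, giving Y=0. Observed 1.
Test 1: faults giving observed 1 are {U1 stuck-at-0, U1 inverted output, U6 stuck-at-1, U6 inverted output}.
Test 2 (P=1, Q=1, R=1, S=1, T=1): fault-free U0=1, U1=1, U2=1, U3=0, U4=1, U5=1, U6=0 → 0; observed 0. Eliminates U6 stuck-at-1, U6 inverted output.
Test 3 (P=1, Q=0, R=0, S=0, T=1): fault-free U0=1, U1=0, U2=1, U3=1, U4=0, U5=0, U6=1 → 1; observed 1. Eliminates U1 inverted output.
Only U1 stuck-at-0 is consistent with every test.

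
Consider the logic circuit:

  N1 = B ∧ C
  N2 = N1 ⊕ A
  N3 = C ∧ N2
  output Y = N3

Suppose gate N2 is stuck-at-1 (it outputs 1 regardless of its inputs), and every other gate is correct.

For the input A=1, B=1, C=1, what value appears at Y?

1

Propagate with N2 forced: N1=1, N2=1 [stuck-at-1], N3=1.
So Y = 1. (Without the fault it would be 0.)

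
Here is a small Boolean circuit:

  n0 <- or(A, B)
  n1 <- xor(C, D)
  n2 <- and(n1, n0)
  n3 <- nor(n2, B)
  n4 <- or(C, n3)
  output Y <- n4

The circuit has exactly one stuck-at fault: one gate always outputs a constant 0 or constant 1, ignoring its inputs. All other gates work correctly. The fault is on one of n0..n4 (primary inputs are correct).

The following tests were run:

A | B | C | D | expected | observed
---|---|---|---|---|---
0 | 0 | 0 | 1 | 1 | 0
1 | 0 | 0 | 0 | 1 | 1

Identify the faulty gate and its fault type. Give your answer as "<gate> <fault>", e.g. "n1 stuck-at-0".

n0 stuck-at-1

Fault-free values for test 1 (A=0, B=0, C=0, D=1): n0=0, n1=1, n2=0, n3=1, n4=1, giving Y=1. Observed 0.
Test 1: faults giving observed 0 are {n0 stuck-at-1, n2 stuck-at-1, n3 stuck-at-0, n4 stuck-at-0}.
Test 2 (A=1, B=0, C=0, D=0): fault-free n0=1, n1=0, n2=0, n3=1, n4=1 → 1; observed 1. Eliminates n2 stuck-at-1, n3 stuck-at-0, n4 stuck-at-0.
Only n0 stuck-at-1 is consistent with every test.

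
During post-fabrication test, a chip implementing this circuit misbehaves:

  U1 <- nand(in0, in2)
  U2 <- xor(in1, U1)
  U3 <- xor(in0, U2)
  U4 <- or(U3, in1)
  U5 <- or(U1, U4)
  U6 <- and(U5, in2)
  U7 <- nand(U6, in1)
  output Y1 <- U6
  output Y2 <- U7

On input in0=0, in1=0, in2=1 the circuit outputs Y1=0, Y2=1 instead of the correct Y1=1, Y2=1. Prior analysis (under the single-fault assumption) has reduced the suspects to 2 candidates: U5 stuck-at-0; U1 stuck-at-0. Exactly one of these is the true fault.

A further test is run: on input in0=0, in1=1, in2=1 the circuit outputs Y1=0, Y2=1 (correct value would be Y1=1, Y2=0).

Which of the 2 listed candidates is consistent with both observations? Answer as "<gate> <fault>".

Evaluate each candidate on input in0=0, in1=1, in2=1:
  U5 stuck-at-0: U1=1, U2=0, U3=0, U4=1, U5=0 [stuck-at-0], U6=0, U7=1 → Y1=0, Y2=1 — matches
  U1 stuck-at-0: U1=0 [stuck-at-0], U2=1, U3=1, U4=1, U5=1, U6=1, U7=0 → Y1=1, Y2=0 — eliminated
Only U5 stuck-at-0 reproduces the observed Y1=0, Y2=1.

U5 stuck-at-0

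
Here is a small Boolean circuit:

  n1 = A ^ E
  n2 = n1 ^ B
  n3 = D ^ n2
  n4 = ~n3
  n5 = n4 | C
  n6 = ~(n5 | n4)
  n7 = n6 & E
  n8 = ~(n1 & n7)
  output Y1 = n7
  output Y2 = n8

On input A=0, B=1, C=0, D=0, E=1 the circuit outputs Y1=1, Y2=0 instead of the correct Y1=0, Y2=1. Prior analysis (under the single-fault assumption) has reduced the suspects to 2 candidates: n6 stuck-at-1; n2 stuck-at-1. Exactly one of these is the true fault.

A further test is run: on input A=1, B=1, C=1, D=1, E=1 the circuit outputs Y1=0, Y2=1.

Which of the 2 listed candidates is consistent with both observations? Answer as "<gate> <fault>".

Evaluate each candidate on input A=1, B=1, C=1, D=1, E=1:
  n6 stuck-at-1: n1=0, n2=1, n3=0, n4=1, n5=1, n6=1 [stuck-at-1], n7=1, n8=1 → Y1=1, Y2=1 — eliminated
  n2 stuck-at-1: n1=0, n2=1 [stuck-at-1], n3=0, n4=1, n5=1, n6=0, n7=0, n8=1 → Y1=0, Y2=1 — matches
Only n2 stuck-at-1 reproduces the observed Y1=0, Y2=1.

n2 stuck-at-1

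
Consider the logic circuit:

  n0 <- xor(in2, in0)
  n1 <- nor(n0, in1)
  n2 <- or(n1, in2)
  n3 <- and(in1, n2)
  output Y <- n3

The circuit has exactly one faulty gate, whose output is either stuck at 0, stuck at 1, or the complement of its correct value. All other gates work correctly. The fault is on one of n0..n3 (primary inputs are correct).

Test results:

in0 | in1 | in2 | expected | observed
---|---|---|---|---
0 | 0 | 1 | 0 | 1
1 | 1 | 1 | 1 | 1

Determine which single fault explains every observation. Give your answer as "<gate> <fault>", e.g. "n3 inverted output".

n3 stuck-at-1

Fault-free values for test 1 (in0=0, in1=0, in2=1): n0=1, n1=0, n2=1, n3=0, giving Y=0. Observed 1.
Test 1: faults giving observed 1 are {n3 stuck-at-1, n3 inverted output}.
Test 2 (in0=1, in1=1, in2=1): fault-free n0=0, n1=0, n2=1, n3=1 → 1; observed 1. Eliminates n3 inverted output.
Only n3 stuck-at-1 is consistent with every test.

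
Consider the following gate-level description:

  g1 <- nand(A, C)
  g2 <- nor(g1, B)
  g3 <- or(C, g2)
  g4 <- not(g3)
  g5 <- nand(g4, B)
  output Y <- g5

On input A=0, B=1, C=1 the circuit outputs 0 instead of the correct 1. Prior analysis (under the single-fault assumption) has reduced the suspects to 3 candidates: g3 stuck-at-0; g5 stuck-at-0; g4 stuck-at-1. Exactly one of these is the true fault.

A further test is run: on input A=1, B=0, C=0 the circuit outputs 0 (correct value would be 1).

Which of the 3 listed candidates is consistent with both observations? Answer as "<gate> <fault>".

g5 stuck-at-0

Evaluate each candidate on input A=1, B=0, C=0:
  g3 stuck-at-0: g1=1, g2=0, g3=0 [stuck-at-0], g4=1, g5=1 → 1 — eliminated
  g5 stuck-at-0: g1=1, g2=0, g3=0, g4=1, g5=0 [stuck-at-0] → 0 — matches
  g4 stuck-at-1: g1=1, g2=0, g3=0, g4=1 [stuck-at-1], g5=1 → 1 — eliminated
Only g5 stuck-at-0 reproduces the observed 0.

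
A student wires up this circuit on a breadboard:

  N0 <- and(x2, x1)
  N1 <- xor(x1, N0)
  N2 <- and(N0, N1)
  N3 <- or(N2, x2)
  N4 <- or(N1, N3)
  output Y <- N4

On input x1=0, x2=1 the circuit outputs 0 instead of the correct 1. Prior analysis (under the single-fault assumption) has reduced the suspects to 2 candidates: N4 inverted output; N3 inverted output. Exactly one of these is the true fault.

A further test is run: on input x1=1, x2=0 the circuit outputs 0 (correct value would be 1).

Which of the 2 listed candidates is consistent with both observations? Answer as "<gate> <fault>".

Evaluate each candidate on input x1=1, x2=0:
  N4 inverted output: N0=0, N1=1, N2=0, N3=0, N4=0 [inverted output] → 0 — matches
  N3 inverted output: N0=0, N1=1, N2=0, N3=1 [inverted output], N4=1 → 1 — eliminated
Only N4 inverted output reproduces the observed 0.

N4 inverted output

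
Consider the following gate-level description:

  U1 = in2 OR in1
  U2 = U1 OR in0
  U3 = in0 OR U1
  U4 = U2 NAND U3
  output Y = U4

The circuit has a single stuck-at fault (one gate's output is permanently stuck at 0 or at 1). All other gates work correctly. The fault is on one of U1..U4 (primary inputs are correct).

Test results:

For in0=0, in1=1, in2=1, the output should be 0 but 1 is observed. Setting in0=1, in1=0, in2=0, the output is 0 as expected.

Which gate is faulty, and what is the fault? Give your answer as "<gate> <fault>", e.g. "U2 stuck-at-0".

U1 stuck-at-0

Fault-free values for test 1 (in0=0, in1=1, in2=1): U1=1, U2=1, U3=1, U4=0, giving Y=0. Observed 1.
Test 1: faults giving observed 1 are {U1 stuck-at-0, U2 stuck-at-0, U3 stuck-at-0, U4 stuck-at-1}.
Test 2 (in0=1, in1=0, in2=0): fault-free U1=0, U2=1, U3=1, U4=0 → 0; observed 0. Eliminates U2 stuck-at-0, U3 stuck-at-0, U4 stuck-at-1.
Only U1 stuck-at-0 is consistent with every test.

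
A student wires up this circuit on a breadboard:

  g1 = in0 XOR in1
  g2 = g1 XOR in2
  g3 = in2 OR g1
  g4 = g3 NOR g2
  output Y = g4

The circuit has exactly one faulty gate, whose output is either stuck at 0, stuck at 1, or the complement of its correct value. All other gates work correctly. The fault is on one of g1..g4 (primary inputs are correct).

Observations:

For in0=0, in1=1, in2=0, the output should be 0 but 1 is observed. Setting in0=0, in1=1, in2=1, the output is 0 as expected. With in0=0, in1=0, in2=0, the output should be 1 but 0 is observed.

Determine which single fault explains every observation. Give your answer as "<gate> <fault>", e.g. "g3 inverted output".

Fault-free values for test 1 (in0=0, in1=1, in2=0): g1=1, g2=1, g3=1, g4=0, giving Y=0. Observed 1.
Test 1: faults giving observed 1 are {g1 stuck-at-0, g1 inverted output, g4 stuck-at-1, g4 inverted output}.
Test 2 (in0=0, in1=1, in2=1): fault-free g1=1, g2=0, g3=1, g4=0 → 0; observed 0. Eliminates g4 stuck-at-1, g4 inverted output.
Test 3 (in0=0, in1=0, in2=0): fault-free g1=0, g2=0, g3=0, g4=1 → 1; observed 0. Eliminates g1 stuck-at-0.
Only g1 inverted output is consistent with every test.

g1 inverted output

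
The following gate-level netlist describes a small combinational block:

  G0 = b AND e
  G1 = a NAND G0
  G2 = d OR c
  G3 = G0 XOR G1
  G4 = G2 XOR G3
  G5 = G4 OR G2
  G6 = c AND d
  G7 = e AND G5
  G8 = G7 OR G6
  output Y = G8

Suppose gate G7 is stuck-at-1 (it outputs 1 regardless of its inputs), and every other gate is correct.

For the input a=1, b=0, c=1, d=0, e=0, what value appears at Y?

1

Propagate with G7 forced: G0=0, G1=1, G2=1, G3=1, G4=0, G5=1, G6=0, G7=1 [stuck-at-1], G8=1.
So Y = 1. (Without the fault it would be 0.)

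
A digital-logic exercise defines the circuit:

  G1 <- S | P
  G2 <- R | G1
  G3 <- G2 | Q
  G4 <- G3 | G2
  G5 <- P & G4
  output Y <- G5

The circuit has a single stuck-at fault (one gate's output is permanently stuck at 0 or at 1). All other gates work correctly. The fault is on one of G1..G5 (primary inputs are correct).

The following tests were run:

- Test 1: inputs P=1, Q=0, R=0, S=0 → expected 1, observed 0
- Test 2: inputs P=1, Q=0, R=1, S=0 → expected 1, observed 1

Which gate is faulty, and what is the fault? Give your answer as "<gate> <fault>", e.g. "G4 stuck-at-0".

Fault-free values for test 1 (P=1, Q=0, R=0, S=0): G1=1, G2=1, G3=1, G4=1, G5=1, giving Y=1. Observed 0.
Test 1: faults giving observed 0 are {G1 stuck-at-0, G2 stuck-at-0, G4 stuck-at-0, G5 stuck-at-0}.
Test 2 (P=1, Q=0, R=1, S=0): fault-free G1=1, G2=1, G3=1, G4=1, G5=1 → 1; observed 1. Eliminates G2 stuck-at-0, G4 stuck-at-0, G5 stuck-at-0.
Only G1 stuck-at-0 is consistent with every test.

G1 stuck-at-0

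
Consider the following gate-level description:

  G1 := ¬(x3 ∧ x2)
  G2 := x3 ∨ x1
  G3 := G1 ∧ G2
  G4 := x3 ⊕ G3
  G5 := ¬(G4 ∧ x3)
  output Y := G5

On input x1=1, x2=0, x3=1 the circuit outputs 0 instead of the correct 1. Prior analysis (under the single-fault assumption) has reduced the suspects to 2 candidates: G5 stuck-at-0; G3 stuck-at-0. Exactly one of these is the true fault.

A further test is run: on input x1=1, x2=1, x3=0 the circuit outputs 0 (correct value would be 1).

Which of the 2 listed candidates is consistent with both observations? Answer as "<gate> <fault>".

Evaluate each candidate on input x1=1, x2=1, x3=0:
  G5 stuck-at-0: G1=1, G2=1, G3=1, G4=1, G5=0 [stuck-at-0] → 0 — matches
  G3 stuck-at-0: G1=1, G2=1, G3=0 [stuck-at-0], G4=0, G5=1 → 1 — eliminated
Only G5 stuck-at-0 reproduces the observed 0.

G5 stuck-at-0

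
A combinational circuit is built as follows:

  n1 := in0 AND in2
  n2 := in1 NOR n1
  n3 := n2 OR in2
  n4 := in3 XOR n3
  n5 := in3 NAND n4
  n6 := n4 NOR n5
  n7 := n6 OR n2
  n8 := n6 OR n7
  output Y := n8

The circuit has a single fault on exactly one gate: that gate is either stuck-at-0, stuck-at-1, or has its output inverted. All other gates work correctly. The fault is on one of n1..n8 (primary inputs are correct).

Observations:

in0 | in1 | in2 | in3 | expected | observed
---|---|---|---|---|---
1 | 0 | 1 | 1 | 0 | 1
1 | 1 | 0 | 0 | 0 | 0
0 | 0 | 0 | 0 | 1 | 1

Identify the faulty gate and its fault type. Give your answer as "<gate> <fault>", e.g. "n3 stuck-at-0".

n1 stuck-at-0

Fault-free values for test 1 (in0=1, in1=0, in2=1, in3=1): n1=1, n2=0, n3=1, n4=0, n5=1, n6=0, n7=0, n8=0, giving Y=0. Observed 1.
Test 1: faults giving observed 1 are {n1 stuck-at-0, n1 inverted output, n2 stuck-at-1, n2 inverted output, n5 stuck-at-0, n5 inverted output, n6 stuck-at-1, n6 inverted output, n7 stuck-at-1, n7 inverted output, n8 stuck-at-1, n8 inverted output}.
Test 2 (in0=1, in1=1, in2=0, in3=0): fault-free n1=0, n2=0, n3=0, n4=0, n5=1, n6=0, n7=0, n8=0 → 0; observed 0. Eliminates n2 stuck-at-1, n2 inverted output, n5 stuck-at-0, n5 inverted output, n6 stuck-at-1, n6 inverted output, n7 stuck-at-1, n7 inverted output, n8 stuck-at-1, n8 inverted output.
Test 3 (in0=0, in1=0, in2=0, in3=0): fault-free n1=0, n2=1, n3=1, n4=1, n5=1, n6=0, n7=1, n8=1 → 1; observed 1. Eliminates n1 inverted output.
Only n1 stuck-at-0 is consistent with every test.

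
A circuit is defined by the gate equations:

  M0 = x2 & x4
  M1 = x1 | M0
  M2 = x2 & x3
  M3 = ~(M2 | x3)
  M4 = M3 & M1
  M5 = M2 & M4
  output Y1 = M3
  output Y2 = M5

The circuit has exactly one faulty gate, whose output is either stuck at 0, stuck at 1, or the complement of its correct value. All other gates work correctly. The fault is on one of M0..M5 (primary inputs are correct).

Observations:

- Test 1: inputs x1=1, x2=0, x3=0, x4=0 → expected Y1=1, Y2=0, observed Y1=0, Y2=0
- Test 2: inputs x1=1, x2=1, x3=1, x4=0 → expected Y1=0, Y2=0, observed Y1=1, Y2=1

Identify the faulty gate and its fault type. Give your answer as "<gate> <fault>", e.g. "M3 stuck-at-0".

M3 inverted output

Fault-free values for test 1 (x1=1, x2=0, x3=0, x4=0): M0=0, M1=1, M2=0, M3=1, M4=1, M5=0, giving Y1=1, Y2=0. Observed Y1=0, Y2=0.
Test 1: faults giving observed Y1=0, Y2=0 are {M2 stuck-at-1, M2 inverted output, M3 stuck-at-0, M3 inverted output}.
Test 2 (x1=1, x2=1, x3=1, x4=0): fault-free M0=0, M1=1, M2=1, M3=0, M4=0, M5=0 → Y1=0, Y2=0; observed Y1=1, Y2=1. Eliminates M2 stuck-at-1, M2 inverted output, M3 stuck-at-0.
Only M3 inverted output is consistent with every test.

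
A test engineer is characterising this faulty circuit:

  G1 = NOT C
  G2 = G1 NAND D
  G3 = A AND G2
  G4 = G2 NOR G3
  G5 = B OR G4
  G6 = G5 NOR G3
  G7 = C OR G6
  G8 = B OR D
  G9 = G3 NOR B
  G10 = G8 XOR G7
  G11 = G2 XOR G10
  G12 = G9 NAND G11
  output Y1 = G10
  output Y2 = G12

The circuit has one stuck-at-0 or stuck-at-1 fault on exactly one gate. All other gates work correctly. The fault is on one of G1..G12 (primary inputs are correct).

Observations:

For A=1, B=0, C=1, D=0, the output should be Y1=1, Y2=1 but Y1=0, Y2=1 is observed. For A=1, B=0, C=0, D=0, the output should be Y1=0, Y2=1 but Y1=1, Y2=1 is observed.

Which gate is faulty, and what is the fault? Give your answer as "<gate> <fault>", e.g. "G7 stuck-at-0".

Fault-free values for test 1 (A=1, B=0, C=1, D=0): G1=0, G2=1, G3=1, G4=0, G5=0, G6=0, G7=1, G8=0, G9=0, G10=1, G11=0, G12=1, giving Y1=1, Y2=1. Observed Y1=0, Y2=1.
Test 1: faults giving observed Y1=0, Y2=1 are {G7 stuck-at-0, G8 stuck-at-1, G10 stuck-at-0}.
Test 2 (A=1, B=0, C=0, D=0): fault-free G1=1, G2=1, G3=1, G4=0, G5=0, G6=0, G7=0, G8=0, G9=0, G10=0, G11=1, G12=1 → Y1=0, Y2=1; observed Y1=1, Y2=1. Eliminates G7 stuck-at-0, G10 stuck-at-0.
Only G8 stuck-at-1 is consistent with every test.

G8 stuck-at-1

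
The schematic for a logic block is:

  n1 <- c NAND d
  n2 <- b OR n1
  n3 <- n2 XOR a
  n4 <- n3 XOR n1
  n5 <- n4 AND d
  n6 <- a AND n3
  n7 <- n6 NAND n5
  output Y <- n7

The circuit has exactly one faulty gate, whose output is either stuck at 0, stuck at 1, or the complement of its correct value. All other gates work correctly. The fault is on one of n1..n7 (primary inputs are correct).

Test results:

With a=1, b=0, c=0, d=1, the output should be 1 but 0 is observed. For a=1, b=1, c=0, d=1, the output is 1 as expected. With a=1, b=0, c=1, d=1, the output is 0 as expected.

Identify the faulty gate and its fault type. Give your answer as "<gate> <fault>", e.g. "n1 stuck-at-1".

n1 stuck-at-0

Fault-free values for test 1 (a=1, b=0, c=0, d=1): n1=1, n2=1, n3=0, n4=1, n5=1, n6=0, n7=1, giving Y=1. Observed 0.
Test 1: faults giving observed 0 are {n1 stuck-at-0, n1 inverted output, n6 stuck-at-1, n6 inverted output, n7 stuck-at-0, n7 inverted output}.
Test 2 (a=1, b=1, c=0, d=1): fault-free n1=1, n2=1, n3=0, n4=1, n5=1, n6=0, n7=1 → 1; observed 1. Eliminates n6 stuck-at-1, n6 inverted output, n7 stuck-at-0, n7 inverted output.
Test 3 (a=1, b=0, c=1, d=1): fault-free n1=0, n2=0, n3=1, n4=1, n5=1, n6=1, n7=0 → 0; observed 0. Eliminates n1 inverted output.
Only n1 stuck-at-0 is consistent with every test.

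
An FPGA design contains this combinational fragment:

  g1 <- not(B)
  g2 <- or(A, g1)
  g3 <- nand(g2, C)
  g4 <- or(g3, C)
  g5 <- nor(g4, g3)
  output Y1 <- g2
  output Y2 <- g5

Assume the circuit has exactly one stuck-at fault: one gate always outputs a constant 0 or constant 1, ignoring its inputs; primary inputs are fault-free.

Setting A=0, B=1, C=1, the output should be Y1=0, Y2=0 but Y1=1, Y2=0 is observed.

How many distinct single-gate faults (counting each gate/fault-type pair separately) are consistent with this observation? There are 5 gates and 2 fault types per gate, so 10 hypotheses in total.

2

Fault-free: g1=0, g2=0, g3=1, g4=1, g5=0 → Y1=0, Y2=0. Observed Y1=1, Y2=0.
  g1 stuck-at-0: output Y1=0, Y2=0 ✗
  g1 stuck-at-1: output Y1=1, Y2=0 ✓
  g2 stuck-at-0: output Y1=0, Y2=0 ✗
  g2 stuck-at-1: output Y1=1, Y2=0 ✓
  g3 stuck-at-0: output Y1=0, Y2=0 ✗
  g3 stuck-at-1: output Y1=0, Y2=0 ✗
  g4 stuck-at-0: output Y1=0, Y2=0 ✗
  g4 stuck-at-1: output Y1=0, Y2=0 ✗
  g5 stuck-at-0: output Y1=0, Y2=0 ✗
  g5 stuck-at-1: output Y1=0, Y2=1 ✗
Consistent faults: {g1 stuck-at-1, g2 stuck-at-1} — 2 in all.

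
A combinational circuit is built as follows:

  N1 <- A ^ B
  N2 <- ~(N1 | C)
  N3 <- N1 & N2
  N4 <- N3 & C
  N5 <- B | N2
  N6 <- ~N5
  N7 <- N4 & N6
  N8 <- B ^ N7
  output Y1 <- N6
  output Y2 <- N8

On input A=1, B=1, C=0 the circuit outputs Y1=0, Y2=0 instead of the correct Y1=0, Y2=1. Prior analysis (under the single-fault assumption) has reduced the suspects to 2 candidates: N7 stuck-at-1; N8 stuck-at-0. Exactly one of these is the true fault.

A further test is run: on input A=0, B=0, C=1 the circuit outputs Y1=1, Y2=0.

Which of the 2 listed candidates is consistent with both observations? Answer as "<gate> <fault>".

Evaluate each candidate on input A=0, B=0, C=1:
  N7 stuck-at-1: N1=0, N2=0, N3=0, N4=0, N5=0, N6=1, N7=1 [stuck-at-1], N8=1 → Y1=1, Y2=1 — eliminated
  N8 stuck-at-0: N1=0, N2=0, N3=0, N4=0, N5=0, N6=1, N7=0, N8=0 [stuck-at-0] → Y1=1, Y2=0 — matches
Only N8 stuck-at-0 reproduces the observed Y1=1, Y2=0.

N8 stuck-at-0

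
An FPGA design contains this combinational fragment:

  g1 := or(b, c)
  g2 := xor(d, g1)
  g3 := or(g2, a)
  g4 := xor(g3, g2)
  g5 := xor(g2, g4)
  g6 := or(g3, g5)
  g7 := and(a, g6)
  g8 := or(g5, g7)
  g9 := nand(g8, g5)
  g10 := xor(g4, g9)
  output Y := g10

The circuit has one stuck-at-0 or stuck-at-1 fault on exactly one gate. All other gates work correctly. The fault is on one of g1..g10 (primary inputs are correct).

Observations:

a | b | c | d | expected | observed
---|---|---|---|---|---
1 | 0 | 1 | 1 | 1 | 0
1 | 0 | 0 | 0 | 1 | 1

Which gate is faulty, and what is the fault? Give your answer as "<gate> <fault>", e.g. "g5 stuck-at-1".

g1 stuck-at-0

Fault-free values for test 1 (a=1, b=0, c=1, d=1): g1=1, g2=0, g3=1, g4=1, g5=1, g6=1, g7=1, g8=1, g9=0, g10=1, giving Y=1. Observed 0.
Test 1: faults giving observed 0 are {g1 stuck-at-0, g2 stuck-at-1, g5 stuck-at-0, g8 stuck-at-0, g9 stuck-at-1, g10 stuck-at-0}.
Test 2 (a=1, b=0, c=0, d=0): fault-free g1=0, g2=0, g3=1, g4=1, g5=1, g6=1, g7=1, g8=1, g9=0, g10=1 → 1; observed 1. Eliminates g2 stuck-at-1, g5 stuck-at-0, g8 stuck-at-0, g9 stuck-at-1, g10 stuck-at-0.
Only g1 stuck-at-0 is consistent with every test.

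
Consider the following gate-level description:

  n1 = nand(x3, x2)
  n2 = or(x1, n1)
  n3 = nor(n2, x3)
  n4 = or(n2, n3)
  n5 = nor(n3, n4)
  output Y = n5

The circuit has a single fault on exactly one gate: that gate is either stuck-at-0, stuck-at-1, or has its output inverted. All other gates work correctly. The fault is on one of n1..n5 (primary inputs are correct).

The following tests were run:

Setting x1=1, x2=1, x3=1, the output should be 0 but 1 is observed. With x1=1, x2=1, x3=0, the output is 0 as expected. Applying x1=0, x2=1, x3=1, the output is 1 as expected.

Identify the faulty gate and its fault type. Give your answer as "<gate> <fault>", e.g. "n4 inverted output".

Fault-free values for test 1 (x1=1, x2=1, x3=1): n1=0, n2=1, n3=0, n4=1, n5=0, giving Y=0. Observed 1.
Test 1: faults giving observed 1 are {n2 stuck-at-0, n2 inverted output, n4 stuck-at-0, n4 inverted output, n5 stuck-at-1, n5 inverted output}.
Test 2 (x1=1, x2=1, x3=0): fault-free n1=1, n2=1, n3=0, n4=1, n5=0 → 0; observed 0. Eliminates n4 stuck-at-0, n4 inverted output, n5 stuck-at-1, n5 inverted output.
Test 3 (x1=0, x2=1, x3=1): fault-free n1=0, n2=0, n3=0, n4=0, n5=1 → 1; observed 1. Eliminates n2 inverted output.
Only n2 stuck-at-0 is consistent with every test.

n2 stuck-at-0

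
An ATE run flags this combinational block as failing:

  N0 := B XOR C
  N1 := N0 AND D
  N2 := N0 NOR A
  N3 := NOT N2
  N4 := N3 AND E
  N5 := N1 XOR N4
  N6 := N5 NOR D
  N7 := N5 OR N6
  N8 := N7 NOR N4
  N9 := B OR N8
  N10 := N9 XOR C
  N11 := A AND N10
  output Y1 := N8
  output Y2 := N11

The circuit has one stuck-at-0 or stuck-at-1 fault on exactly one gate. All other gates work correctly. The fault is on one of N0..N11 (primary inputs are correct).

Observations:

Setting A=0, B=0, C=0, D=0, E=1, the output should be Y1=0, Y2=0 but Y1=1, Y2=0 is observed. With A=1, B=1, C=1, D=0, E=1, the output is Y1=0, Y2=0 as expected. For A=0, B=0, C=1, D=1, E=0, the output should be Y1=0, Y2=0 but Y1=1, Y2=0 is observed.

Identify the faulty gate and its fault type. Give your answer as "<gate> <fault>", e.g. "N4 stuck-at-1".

N7 stuck-at-0

Fault-free values for test 1 (A=0, B=0, C=0, D=0, E=1): N0=0, N1=0, N2=1, N3=0, N4=0, N5=0, N6=1, N7=1, N8=0, N9=0, N10=0, N11=0, giving Y1=0, Y2=0. Observed Y1=1, Y2=0.
Test 1: faults giving observed Y1=1, Y2=0 are {N6 stuck-at-0, N7 stuck-at-0, N8 stuck-at-1}.
Test 2 (A=1, B=1, C=1, D=0, E=1): fault-free N0=0, N1=0, N2=0, N3=1, N4=1, N5=1, N6=0, N7=1, N8=0, N9=1, N10=0, N11=0 → Y1=0, Y2=0; observed Y1=0, Y2=0. Eliminates N8 stuck-at-1.
Test 3 (A=0, B=0, C=1, D=1, E=0): fault-free N0=1, N1=1, N2=0, N3=1, N4=0, N5=1, N6=0, N7=1, N8=0, N9=0, N10=1, N11=0 → Y1=0, Y2=0; observed Y1=1, Y2=0. Eliminates N6 stuck-at-0.
Only N7 stuck-at-0 is consistent with every test.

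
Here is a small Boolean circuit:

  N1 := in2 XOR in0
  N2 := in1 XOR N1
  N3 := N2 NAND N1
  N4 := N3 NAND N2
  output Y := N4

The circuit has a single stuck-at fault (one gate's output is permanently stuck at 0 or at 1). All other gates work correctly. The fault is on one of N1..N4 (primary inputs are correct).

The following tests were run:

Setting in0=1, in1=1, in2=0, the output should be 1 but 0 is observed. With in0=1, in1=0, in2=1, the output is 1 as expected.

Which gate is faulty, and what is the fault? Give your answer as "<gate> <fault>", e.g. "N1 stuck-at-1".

Fault-free values for test 1 (in0=1, in1=1, in2=0): N1=1, N2=0, N3=1, N4=1, giving Y=1. Observed 0.
Test 1: faults giving observed 0 are {N1 stuck-at-0, N4 stuck-at-0}.
Test 2 (in0=1, in1=0, in2=1): fault-free N1=0, N2=0, N3=1, N4=1 → 1; observed 1. Eliminates N4 stuck-at-0.
Only N1 stuck-at-0 is consistent with every test.

N1 stuck-at-0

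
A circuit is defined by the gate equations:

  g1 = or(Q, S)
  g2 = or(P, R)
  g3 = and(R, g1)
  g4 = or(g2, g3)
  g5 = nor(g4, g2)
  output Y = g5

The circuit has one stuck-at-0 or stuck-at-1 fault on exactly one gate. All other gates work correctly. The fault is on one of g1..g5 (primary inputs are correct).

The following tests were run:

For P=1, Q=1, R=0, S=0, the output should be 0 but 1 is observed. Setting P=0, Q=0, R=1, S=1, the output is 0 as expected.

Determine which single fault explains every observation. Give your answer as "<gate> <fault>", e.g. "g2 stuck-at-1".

g2 stuck-at-0

Fault-free values for test 1 (P=1, Q=1, R=0, S=0): g1=1, g2=1, g3=0, g4=1, g5=0, giving Y=0. Observed 1.
Test 1: faults giving observed 1 are {g2 stuck-at-0, g5 stuck-at-1}.
Test 2 (P=0, Q=0, R=1, S=1): fault-free g1=1, g2=1, g3=1, g4=1, g5=0 → 0; observed 0. Eliminates g5 stuck-at-1.
Only g2 stuck-at-0 is consistent with every test.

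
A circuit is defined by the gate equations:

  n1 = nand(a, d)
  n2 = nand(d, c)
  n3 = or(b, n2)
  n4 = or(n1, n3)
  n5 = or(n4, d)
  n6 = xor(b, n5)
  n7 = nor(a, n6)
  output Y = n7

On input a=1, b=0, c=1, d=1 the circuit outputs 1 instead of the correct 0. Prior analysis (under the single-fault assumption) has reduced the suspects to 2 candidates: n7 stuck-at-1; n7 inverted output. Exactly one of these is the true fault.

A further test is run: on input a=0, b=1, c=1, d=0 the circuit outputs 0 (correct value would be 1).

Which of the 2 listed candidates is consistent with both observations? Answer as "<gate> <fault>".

n7 inverted output

Evaluate each candidate on input a=0, b=1, c=1, d=0:
  n7 stuck-at-1: n1=1, n2=1, n3=1, n4=1, n5=1, n6=0, n7=1 [stuck-at-1] → 1 — eliminated
  n7 inverted output: n1=1, n2=1, n3=1, n4=1, n5=1, n6=0, n7=0 [inverted output] → 0 — matches
Only n7 inverted output reproduces the observed 0.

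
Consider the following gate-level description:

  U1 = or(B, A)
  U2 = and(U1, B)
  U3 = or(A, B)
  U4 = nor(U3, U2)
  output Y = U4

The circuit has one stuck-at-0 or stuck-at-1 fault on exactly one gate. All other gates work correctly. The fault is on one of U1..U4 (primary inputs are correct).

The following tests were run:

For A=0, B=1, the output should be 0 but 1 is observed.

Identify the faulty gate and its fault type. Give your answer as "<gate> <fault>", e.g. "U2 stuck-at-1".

Fault-free values for test 1 (A=0, B=1): U1=1, U2=1, U3=1, U4=0, giving Y=0. Observed 1.
Test 1: faults giving observed 1 are {U4 stuck-at-1}.
Only U4 stuck-at-1 is consistent with every test.

U4 stuck-at-1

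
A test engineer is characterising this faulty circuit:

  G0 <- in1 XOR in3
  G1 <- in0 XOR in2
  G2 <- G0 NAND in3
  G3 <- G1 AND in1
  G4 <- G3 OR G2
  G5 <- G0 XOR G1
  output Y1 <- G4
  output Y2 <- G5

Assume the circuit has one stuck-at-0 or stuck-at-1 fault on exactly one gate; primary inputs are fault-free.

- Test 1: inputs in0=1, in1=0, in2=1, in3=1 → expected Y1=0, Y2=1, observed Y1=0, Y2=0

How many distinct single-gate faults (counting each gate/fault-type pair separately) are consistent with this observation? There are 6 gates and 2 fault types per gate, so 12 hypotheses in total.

2

Fault-free: G0=1, G1=0, G2=0, G3=0, G4=0, G5=1 → Y1=0, Y2=1. Observed Y1=0, Y2=0.
  G0 stuck-at-0: output Y1=1, Y2=0 ✗
  G0 stuck-at-1: output Y1=0, Y2=1 ✗
  G1 stuck-at-0: output Y1=0, Y2=1 ✗
  G1 stuck-at-1: output Y1=0, Y2=0 ✓
  G2 stuck-at-0: output Y1=0, Y2=1 ✗
  G2 stuck-at-1: output Y1=1, Y2=1 ✗
  G3 stuck-at-0: output Y1=0, Y2=1 ✗
  G3 stuck-at-1: output Y1=1, Y2=1 ✗
  G4 stuck-at-0: output Y1=0, Y2=1 ✗
  G4 stuck-at-1: output Y1=1, Y2=1 ✗
  G5 stuck-at-0: output Y1=0, Y2=0 ✓
  G5 stuck-at-1: output Y1=0, Y2=1 ✗
Consistent faults: {G1 stuck-at-1, G5 stuck-at-0} — 2 in all.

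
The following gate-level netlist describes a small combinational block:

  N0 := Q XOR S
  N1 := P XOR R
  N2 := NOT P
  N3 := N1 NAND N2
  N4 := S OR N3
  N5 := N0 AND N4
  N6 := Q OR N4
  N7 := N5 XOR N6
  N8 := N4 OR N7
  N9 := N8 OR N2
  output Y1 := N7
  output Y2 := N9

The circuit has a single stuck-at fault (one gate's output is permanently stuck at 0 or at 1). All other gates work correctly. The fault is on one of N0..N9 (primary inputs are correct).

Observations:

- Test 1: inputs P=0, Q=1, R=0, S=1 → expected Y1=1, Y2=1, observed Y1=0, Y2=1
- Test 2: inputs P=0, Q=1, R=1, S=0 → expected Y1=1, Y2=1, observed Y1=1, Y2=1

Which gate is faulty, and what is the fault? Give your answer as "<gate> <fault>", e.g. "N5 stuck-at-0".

N0 stuck-at-1

Fault-free values for test 1 (P=0, Q=1, R=0, S=1): N0=0, N1=0, N2=1, N3=1, N4=1, N5=0, N6=1, N7=1, N8=1, N9=1, giving Y1=1, Y2=1. Observed Y1=0, Y2=1.
Test 1: faults giving observed Y1=0, Y2=1 are {N0 stuck-at-1, N5 stuck-at-1, N6 stuck-at-0, N7 stuck-at-0}.
Test 2 (P=0, Q=1, R=1, S=0): fault-free N0=1, N1=1, N2=1, N3=0, N4=0, N5=0, N6=1, N7=1, N8=1, N9=1 → Y1=1, Y2=1; observed Y1=1, Y2=1. Eliminates N5 stuck-at-1, N6 stuck-at-0, N7 stuck-at-0.
Only N0 stuck-at-1 is consistent with every test.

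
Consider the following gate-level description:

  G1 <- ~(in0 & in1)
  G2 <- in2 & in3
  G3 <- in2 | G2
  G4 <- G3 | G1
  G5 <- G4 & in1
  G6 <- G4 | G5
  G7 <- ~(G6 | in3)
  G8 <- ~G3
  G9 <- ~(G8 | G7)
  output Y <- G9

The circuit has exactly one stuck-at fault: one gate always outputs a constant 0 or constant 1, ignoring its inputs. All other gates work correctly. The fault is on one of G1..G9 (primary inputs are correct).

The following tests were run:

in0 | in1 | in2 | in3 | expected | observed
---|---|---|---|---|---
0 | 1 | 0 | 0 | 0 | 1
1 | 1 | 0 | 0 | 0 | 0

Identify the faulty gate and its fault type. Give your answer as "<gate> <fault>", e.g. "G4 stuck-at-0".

Fault-free values for test 1 (in0=0, in1=1, in2=0, in3=0): G1=1, G2=0, G3=0, G4=1, G5=1, G6=1, G7=0, G8=1, G9=0, giving Y=0. Observed 1.
Test 1: faults giving observed 1 are {G2 stuck-at-1, G3 stuck-at-1, G8 stuck-at-0, G9 stuck-at-1}.
Test 2 (in0=1, in1=1, in2=0, in3=0): fault-free G1=0, G2=0, G3=0, G4=0, G5=0, G6=0, G7=1, G8=1, G9=0 → 0; observed 0. Eliminates G2 stuck-at-1, G3 stuck-at-1, G9 stuck-at-1.
Only G8 stuck-at-0 is consistent with every test.

G8 stuck-at-0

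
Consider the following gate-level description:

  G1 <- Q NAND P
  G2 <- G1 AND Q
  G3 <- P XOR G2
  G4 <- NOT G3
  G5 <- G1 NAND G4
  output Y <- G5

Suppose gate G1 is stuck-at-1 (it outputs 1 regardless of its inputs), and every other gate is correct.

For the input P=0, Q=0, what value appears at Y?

0

Propagate with G1 forced: G1=1 [stuck-at-1], G2=0, G3=0, G4=1, G5=0.
So Y = 0. (Same as the fault-free value — the fault is masked on this input.)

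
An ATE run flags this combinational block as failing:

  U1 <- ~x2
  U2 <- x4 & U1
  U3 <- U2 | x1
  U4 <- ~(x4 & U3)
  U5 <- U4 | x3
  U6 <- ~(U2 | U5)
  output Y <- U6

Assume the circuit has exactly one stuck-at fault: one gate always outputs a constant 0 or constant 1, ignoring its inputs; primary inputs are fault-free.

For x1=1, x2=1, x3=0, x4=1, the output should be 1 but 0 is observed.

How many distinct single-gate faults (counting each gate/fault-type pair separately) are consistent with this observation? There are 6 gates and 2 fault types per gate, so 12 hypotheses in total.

6

Fault-free: U1=0, U2=0, U3=1, U4=0, U5=0, U6=1 → 1. Observed 0.
  U1 stuck-at-0: output 1 ✗
  U1 stuck-at-1: output 0 ✓
  U2 stuck-at-0: output 1 ✗
  U2 stuck-at-1: output 0 ✓
  U3 stuck-at-0: output 0 ✓
  U3 stuck-at-1: output 1 ✗
  U4 stuck-at-0: output 1 ✗
  U4 stuck-at-1: output 0 ✓
  U5 stuck-at-0: output 1 ✗
  U5 stuck-at-1: output 0 ✓
  U6 stuck-at-0: output 0 ✓
  U6 stuck-at-1: output 1 ✗
Consistent faults: {U1 stuck-at-1, U2 stuck-at-1, U3 stuck-at-0, U4 stuck-at-1, U5 stuck-at-1, U6 stuck-at-0} — 6 in all.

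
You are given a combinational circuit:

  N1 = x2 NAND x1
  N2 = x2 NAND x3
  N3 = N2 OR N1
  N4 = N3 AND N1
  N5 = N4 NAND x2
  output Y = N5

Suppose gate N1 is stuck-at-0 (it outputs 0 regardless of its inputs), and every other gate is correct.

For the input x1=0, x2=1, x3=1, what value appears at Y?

1

Propagate with N1 forced: N1=0 [stuck-at-0], N2=0, N3=0, N4=0, N5=1.
So Y = 1. (Without the fault it would be 0.)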